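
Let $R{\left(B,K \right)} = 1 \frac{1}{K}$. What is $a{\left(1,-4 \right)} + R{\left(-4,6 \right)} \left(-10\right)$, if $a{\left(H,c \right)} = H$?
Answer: $- \frac{2}{3} \approx -0.66667$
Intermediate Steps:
$R{\left(B,K \right)} = \frac{1}{K}$
$a{\left(1,-4 \right)} + R{\left(-4,6 \right)} \left(-10\right) = 1 + \frac{1}{6} \left(-10\right) = 1 - \frac{5}{3} = - \frac{2}{3}$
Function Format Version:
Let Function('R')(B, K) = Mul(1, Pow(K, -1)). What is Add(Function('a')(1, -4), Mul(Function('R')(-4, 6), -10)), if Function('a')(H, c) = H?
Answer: Rational(-2, 3) ≈ -0.66667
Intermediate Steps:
Function('R')(B, K) = Pow(K, -1)
Add(Function('a')(1, -4), Mul(Function('R')(-4, 6), -10)) = Add(1, Mul(Pow(6, -1), -10)) = Add(1, Mul(Rational(1, 6), -10)) = Add(1, Rational(-5, 3)) = Rational(-2, 3)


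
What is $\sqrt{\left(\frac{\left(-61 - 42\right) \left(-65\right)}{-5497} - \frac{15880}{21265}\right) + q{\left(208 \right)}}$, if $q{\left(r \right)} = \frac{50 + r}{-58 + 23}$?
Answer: $\frac{i \sqrt{6250940141012803005}}{818255935} \approx 3.0555 i$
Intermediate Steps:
$q{\left(r \right)} = - \frac{10}{7} - \frac{r}{35}$ ($q{\left(r \right)} = \frac{50 + r}{-35} = \left(50 + r\right) \left(- \frac{1}{35}\right) = - \frac{10}{7} - \frac{r}{35}$)
$\sqrt{\left(\frac{\left(-61 - 42\right) \left(-65\right)}{-5497} - \frac{15880}{21265}\right) + q{\left(208 \right)}} = \sqrt{\left(\frac{\left(-61 - 42\right) \left(-65\right)}{-5497} - \frac{15880}{21265}\right) - \frac{258}{35}} = \sqrt{\left(\left(-103\right) \left(-65\right) \left(- \frac{1}{5497}\right) - \frac{3176}{4253}\right) - \frac{258}{35}} = \sqrt{\left(6695 \left(- \frac{1}{5497}\right) - \frac{3176}{4253}\right) - \frac{258}{35}} = \sqrt{\left(- \frac{6695}{5497} - \frac{3176}{4253}\right) - \frac{258}{35}} = \sqrt{- \frac{45932307}{23378741} - \frac{258}{35}} = \sqrt{- \frac{7639345923}{818255935}} = \frac{i \sqrt{6250940141012803005}}{818255935}$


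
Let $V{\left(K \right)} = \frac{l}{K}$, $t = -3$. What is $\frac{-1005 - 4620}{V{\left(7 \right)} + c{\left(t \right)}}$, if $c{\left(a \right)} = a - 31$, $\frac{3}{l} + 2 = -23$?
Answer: $\frac{984375}{5953} \approx 165.36$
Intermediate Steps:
$l = - \frac{3}{25}$ ($l = \frac{3}{-2 - 23} = \frac{3}{-25} = 3 \left(- \frac{1}{25}\right) = - \frac{3}{25} \approx -0.12$)
$c{\left(a \right)} = -31 + a$
$V{\left(K \right)} = - \frac{3}{25 K}$
$\frac{-1005 - 4620}{V{\left(7 \right)} + c{\left(t \right)}} = \frac{-1005 - 4620}{- \frac{3}{25 \cdot 7} - 34} = - \frac{5625}{\left(- \frac{3}{25}\right) \frac{1}{7} - 34} = - \frac{5625}{- \frac{3}{175} - 34} = - \frac{5625}{- \frac{5953}{175}} = \left(-5625\right) \left(- \frac{175}{5953}\right) = \frac{984375}{5953}$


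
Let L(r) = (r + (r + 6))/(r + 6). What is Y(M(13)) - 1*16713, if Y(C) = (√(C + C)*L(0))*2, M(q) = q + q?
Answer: -16713 + 4*√13 ≈ -16699.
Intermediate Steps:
M(q) = 2*q
L(r) = (6 + 2*r)/(6 + r) (L(r) = (r + (6 + r))/(6 + r) = (6 + 2*r)/(6 + r))
Y(C) = 2*√2*√C (Y(C) = (√(C + C)*(2*(3 + 0)/(6 + 0)))*2 = (√(2*C)*(2*3/6))*2 = ((√2*√C)*(2*(⅙)*3))*2 = ((√2*√C)*1)*2 = (√2*√C)*2 = 2*√2*√C)
Y(M(13)) - 1*16713 = 2*√2*√(2*13) - 1*16713 = 2*√2*√26 - 16713 = 4*√13 - 16713 = -16713 + 4*√13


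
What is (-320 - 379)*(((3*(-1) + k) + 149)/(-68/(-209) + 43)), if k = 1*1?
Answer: -21475377/9055 ≈ -2371.7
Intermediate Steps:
k = 1
(-320 - 379)*(((3*(-1) + k) + 149)/(-68/(-209) + 43)) = (-320 - 379)*(((3*(-1) + 1) + 149)/(-68/(-209) + 43)) = -699*((-3 + 1) + 149)/(-68*(-1/209) + 43) = -699*(-2 + 149)/(68/209 + 43) = -102753/9055/209 = -102753*209/9055 = -699*30723/9055 = -21475377/9055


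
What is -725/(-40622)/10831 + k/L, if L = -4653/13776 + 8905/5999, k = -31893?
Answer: -7888780854676392917/283626257235598 ≈ -27814.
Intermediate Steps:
L = 644639/562192 (L = -4653*1/13776 + 8905*(1/5999) = -1551/4592 + 8905/5999 = 644639/562192 ≈ 1.1467)
-725/(-40622)/10831 + k/L = -725/(-40622)/10831 - 31893/644639/562192 = -725*(-1/40622)*(1/10831) - 31893*562192/644639 = (725/40622)*(1/10831) - 17929989456/644639 = 725/439976882 - 17929989456/644639 = -7888780854676392917/283626257235598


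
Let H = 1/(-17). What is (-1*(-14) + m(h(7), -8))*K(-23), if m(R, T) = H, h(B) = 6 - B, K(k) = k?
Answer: -5451/17 ≈ -320.65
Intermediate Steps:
H = -1/17 ≈ -0.058824
m(R, T) = -1/17
(-1*(-14) + m(h(7), -8))*K(-23) = (-1*(-14) - 1/17)*(-23) = (14 - 1/17)*(-23) = (237/17)*(-23) = -5451/17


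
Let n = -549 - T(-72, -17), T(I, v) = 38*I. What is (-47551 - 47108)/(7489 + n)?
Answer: -94659/9676 ≈ -9.7829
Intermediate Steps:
n = 2187 (n = -549 - 38*(-72) = -549 - 1*(-2736) = -549 + 2736 = 2187)
(-47551 - 47108)/(7489 + n) = (-47551 - 47108)/(7489 + 2187) = -94659/9676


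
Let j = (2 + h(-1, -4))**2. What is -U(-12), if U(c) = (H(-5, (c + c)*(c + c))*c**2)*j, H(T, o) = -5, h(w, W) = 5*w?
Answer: 6480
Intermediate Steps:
j = 9 (j = (2 + 5*(-1))**2 = (2 - 5)**2 = (-3)**2 = 9)
U(c) = -45*c**2 (U(c) = -5*c**2*9 = -45*c**2)
-U(-12) = -(-45)*(-12)**2 = -(-45)*144 = -1*(-6480) = 6480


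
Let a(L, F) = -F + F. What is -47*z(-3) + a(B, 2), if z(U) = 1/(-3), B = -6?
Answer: 47/3 ≈ 15.667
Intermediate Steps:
z(U) = -⅓
a(L, F) = 0
-47*z(-3) + a(B, 2) = -47*(-⅓) + 0 = 47/3 + 0 = 47/3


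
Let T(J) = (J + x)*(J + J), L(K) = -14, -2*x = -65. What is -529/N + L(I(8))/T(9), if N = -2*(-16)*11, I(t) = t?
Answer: -400091/262944 ≈ -1.5216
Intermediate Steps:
x = 65/2 (x = -½*(-65) = 65/2 ≈ 32.500)
T(J) = 2*J*(65/2 + J) (T(J) = (J + 65/2)*(J + J) = (65/2 + J)*(2*J) = 2*J*(65/2 + J))
N = 352 (N = 32*11 = 352)
-529/N + L(I(8))/T(9) = -529/352 - 14*1/(9*(65 + 2*9)) = -529*1/352 - 14*1/(9*(65 + 18)) = -529/352 - 14/(9*83) = -529/352 - 14/747 = -400091/262944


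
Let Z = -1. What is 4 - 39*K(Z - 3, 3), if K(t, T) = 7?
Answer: -269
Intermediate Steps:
4 - 39*K(Z - 3, 3) = 4 - 39*7 = 4 - 273 = -269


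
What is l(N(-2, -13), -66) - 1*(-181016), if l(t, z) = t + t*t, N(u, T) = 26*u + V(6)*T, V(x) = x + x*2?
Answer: 262526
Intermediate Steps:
V(x) = 3*x (V(x) = x + 2*x = 3*x)
N(u, T) = 18*T + 26*u (N(u, T) = 26*u + (3*6)*T = 26*u + 18*T = 18*T + 26*u)
l(t, z) = t + t**2
l(N(-2, -13), -66) - 1*(-181016) = (18*(-13) + 26*(-2))*(1 + (18*(-13) + 26*(-2))) - 1*(-181016) = (-234 - 52)*(1 + (-234 - 52)) + 181016 = -286*(1 - 286) + 181016 = -286*(-285) + 181016 = 81510 + 181016 = 262526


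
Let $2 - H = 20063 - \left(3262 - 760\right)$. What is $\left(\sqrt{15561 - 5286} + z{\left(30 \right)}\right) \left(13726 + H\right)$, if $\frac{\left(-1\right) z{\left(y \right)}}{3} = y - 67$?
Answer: $-425463 - 19165 \sqrt{411} \approx -8.14 \cdot 10^{5}$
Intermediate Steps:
$z{\left(y \right)} = 201 - 3 y$ ($z{\left(y \right)} = - 3 \left(y - 67\right) = - 3 \left(-67 + y\right) = 201 - 3 y$)
$H = -17559$ ($H = 2 - \left(20063 - \left(3262 - 760\right)\right) = 2 - \left(20063 - 2502\right) = 2 - 17561 = -17559$)
$\left(\sqrt{15561 - 5286} + z{\left(30 \right)}\right) \left(13726 + H\right) = \left(\sqrt{15561 - 5286} + \left(201 - 90\right)\right) \left(13726 - 17559\right) = \left(\sqrt{10275} + \left(201 - 90\right)\right) \left(-3833\right) = \left(5 \sqrt{411} + 111\right) \left(-3833\right) = \left(111 + 5 \sqrt{411}\right) \left(-3833\right) = -425463 - 19165 \sqrt{411}$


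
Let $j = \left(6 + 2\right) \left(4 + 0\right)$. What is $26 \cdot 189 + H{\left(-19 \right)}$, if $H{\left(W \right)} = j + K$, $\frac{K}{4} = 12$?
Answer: $4994$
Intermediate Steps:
$K = 48$ ($K = 4 \cdot 12 = 48$)
$j = 32$ ($j = 8 \cdot 4 = 32$)
$H{\left(W \right)} = 80$ ($H{\left(W \right)} = 32 + 48 = 80$)
$26 \cdot 189 + H{\left(-19 \right)} = 26 \cdot 189 + 80 = 4914 + 80 = 4994$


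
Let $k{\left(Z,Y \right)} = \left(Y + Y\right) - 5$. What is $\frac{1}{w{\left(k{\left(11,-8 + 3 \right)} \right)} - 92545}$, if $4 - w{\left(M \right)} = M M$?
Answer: $- \frac{1}{92766} \approx -1.078 \cdot 10^{-5}$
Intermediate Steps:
$k{\left(Z,Y \right)} = -5 + 2 Y$ ($k{\left(Z,Y \right)} = 2 Y - 5 = -5 + 2 Y$)
$w{\left(M \right)} = 4 - M^{2}$ ($w{\left(M \right)} = 4 - M M = 4 - M^{2}$)
$\frac{1}{w{\left(k{\left(11,-8 + 3 \right)} \right)} - 92545} = \frac{1}{\left(4 - \left(-5 + 2 \left(-8 + 3\right)\right)^{2}\right) - 92545} = \frac{1}{\left(4 - \left(-5 + 2 \left(-5\right)\right)^{2}\right) - 92545} = \frac{1}{\left(4 - \left(-5 - 10\right)^{2}\right) - 92545} = \frac{1}{\left(4 - \left(-15\right)^{2}\right) - 92545} = \frac{1}{\left(4 - 225\right) - 92545} = \frac{1}{-221 - 92545} = \frac{1}{-92766} = - \frac{1}{92766}$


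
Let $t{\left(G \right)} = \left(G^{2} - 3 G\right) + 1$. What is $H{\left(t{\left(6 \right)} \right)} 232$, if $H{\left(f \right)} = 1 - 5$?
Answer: $-928$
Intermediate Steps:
$t{\left(G \right)} = 1 + G^{2} - 3 G$
$H{\left(f \right)} = -4$
$H{\left(t{\left(6 \right)} \right)} 232 = \left(-4\right) 232 = -928$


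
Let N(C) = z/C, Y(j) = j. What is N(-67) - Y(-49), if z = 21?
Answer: 3262/67 ≈ 48.687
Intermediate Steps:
N(C) = 21/C
N(-67) - Y(-49) = 21/(-67) - 1*(-49) = 21*(-1/67) + 49 = -21/67 + 49 = 3262/67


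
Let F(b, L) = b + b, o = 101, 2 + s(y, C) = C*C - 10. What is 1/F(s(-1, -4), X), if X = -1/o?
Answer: 1/8 ≈ 0.12500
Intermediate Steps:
s(y, C) = -12 + C**2 (s(y, C) = -2 + (C*C - 10) = -2 + (C**2 - 10) = -2 + (-10 + C**2) = -12 + C**2)
X = -1/101 ≈ -0.0099010
F(b, L) = 2*b
1/F(s(-1, -4), X) = 1/(2*(-12 + (-4)**2)) = 1/(2*(-12 + 16)) = 1/(2*4) = 1/8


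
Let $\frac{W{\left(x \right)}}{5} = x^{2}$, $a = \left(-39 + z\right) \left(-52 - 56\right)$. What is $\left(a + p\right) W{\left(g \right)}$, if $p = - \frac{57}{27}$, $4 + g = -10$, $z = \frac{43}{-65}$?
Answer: $\frac{490897876}{117} \approx 4.1957 \cdot 10^{6}$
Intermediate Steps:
$z = - \frac{43}{65}$ ($z = 43 \left(- \frac{1}{65}\right) = - \frac{43}{65} \approx -0.66154$)
$a = \frac{278424}{65}$ ($a = \left(-39 - \frac{43}{65}\right) \left(-52 - 56\right) = \left(- \frac{2578}{65}\right) \left(-108\right) = \frac{278424}{65} \approx 4283.4$)
$g = -14$ ($g = -4 - 10 = -14$)
$W{\left(x \right)} = 5 x^{2}$
$p = - \frac{19}{9}$ ($p = \left(-57\right) \frac{1}{27} = - \frac{19}{9} \approx -2.1111$)
$\left(a + p\right) W{\left(g \right)} = \left(\frac{278424}{65} - \frac{19}{9}\right) 5 \left(-14\right)^{2} = \frac{2504581 \cdot 5 \cdot 196}{585} = \frac{2504581}{585} \cdot 980 = \frac{490897876}{117}$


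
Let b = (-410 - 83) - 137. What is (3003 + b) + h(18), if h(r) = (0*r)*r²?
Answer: 2373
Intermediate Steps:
h(r) = 0 (h(r) = 0*r² = 0)
b = -630 (b = -493 - 137 = -630)
(3003 + b) + h(18) = (3003 - 630) + 0 = 2373 + 0 = 2373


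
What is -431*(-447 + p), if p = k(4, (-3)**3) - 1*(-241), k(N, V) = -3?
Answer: 90079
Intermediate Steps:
p = 238 (p = -3 - 1*(-241) = -3 + 241 = 238)
-431*(-447 + p) = -431*(-447 + 238) = -431*(-209) = 90079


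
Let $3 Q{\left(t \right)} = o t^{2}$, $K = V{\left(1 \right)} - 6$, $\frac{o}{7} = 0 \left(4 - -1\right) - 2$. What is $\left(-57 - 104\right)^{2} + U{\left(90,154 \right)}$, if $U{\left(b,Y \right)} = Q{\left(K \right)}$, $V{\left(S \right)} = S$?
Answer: $\frac{77413}{3} \approx 25804.0$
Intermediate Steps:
$o = -14$ ($o = 7 \left(0 \left(4 - -1\right) - 2\right) = 7 \left(0 \left(4 + 1\right) - 2\right) = 7 \left(0 \cdot 5 - 2\right) = 7 \left(0 - 2\right) = 7 \left(-2\right) = -14$)
$K = -5$ ($K = 1 - 6 = -5$)
$Q{\left(t \right)} = - \frac{14 t^{2}}{3}$ ($Q{\left(t \right)} = \frac{\left(-14\right) t^{2}}{3} = - \frac{14 t^{2}}{3}$)
$U{\left(b,Y \right)} = - \frac{350}{3}$ ($U{\left(b,Y \right)} = - \frac{14 \left(-5\right)^{2}}{3} = \left(- \frac{14}{3}\right) 25 = - \frac{350}{3}$)
$\left(-57 - 104\right)^{2} + U{\left(90,154 \right)} = \left(-57 - 104\right)^{2} - \frac{350}{3} = \left(-161\right)^{2} - \frac{350}{3} = 25921 - \frac{350}{3} = \frac{77413}{3}$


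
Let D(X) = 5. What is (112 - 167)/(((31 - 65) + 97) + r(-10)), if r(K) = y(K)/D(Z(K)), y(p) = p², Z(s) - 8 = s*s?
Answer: -55/83 ≈ -0.66265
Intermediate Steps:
Z(s) = 8 + s² (Z(s) = 8 + s*s = 8 + s²)
r(K) = K²/5
(112 - 167)/(((31 - 65) + 97) + r(-10)) = (112 - 167)/(((31 - 65) + 97) + (⅕)*(-10)²) = -55/((-34 + 97) + (⅕)*100) = -55/(63 + 20) = -55/83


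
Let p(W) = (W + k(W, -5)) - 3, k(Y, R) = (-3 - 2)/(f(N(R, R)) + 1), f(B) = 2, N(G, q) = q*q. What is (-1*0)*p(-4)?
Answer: 0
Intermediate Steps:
N(G, q) = q²
k(Y, R) = -5/3 (k(Y, R) = (-3 - 2)/(2 + 1) = -5/3)
p(W) = -14/3 + W (p(W) = (W - 5/3) - 3 = (-5/3 + W) - 3 = -14/3 + W)
(-1*0)*p(-4) = (-1*0)*(-14/3 - 4) = 0*(-26/3) = 0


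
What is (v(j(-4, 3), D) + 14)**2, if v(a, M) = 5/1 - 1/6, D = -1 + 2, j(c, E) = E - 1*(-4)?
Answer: 12769/36 ≈ 354.69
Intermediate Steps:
j(c, E) = 4 + E (j(c, E) = E + 4 = 4 + E)
D = 1
v(a, M) = 29/6 (v(a, M) = 5*1 - 1*1/6 = 5 - 1/6 = 29/6)
(v(j(-4, 3), D) + 14)**2 = (29/6 + 14)**2 = (113/6)**2 = 12769/36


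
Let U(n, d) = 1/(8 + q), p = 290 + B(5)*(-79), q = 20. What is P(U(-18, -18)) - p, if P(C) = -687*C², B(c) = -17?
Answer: -1280959/784 ≈ -1633.9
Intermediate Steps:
p = 1633 (p = 290 - 17*(-79) = 290 + 1343 = 1633)
U(n, d) = 1/28 (U(n, d) = 1/(8 + 20) = 1/28)
P(U(-18, -18)) - p = -687*(1/28)² - 1*1633 = -687*1/784 - 1633 = -687/784 - 1633 = -1280959/784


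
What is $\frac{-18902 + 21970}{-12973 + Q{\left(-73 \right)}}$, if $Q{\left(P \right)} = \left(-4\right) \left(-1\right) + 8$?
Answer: $- \frac{236}{997} \approx -0.23671$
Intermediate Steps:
$Q{\left(P \right)} = 12$ ($Q{\left(P \right)} = 4 + 8 = 12$)
$\frac{-18902 + 21970}{-12973 + Q{\left(-73 \right)}} = \frac{-18902 + 21970}{-12973 + 12} = \frac{3068}{-12961} = 3068 \left(- \frac{1}{12961}\right) = - \frac{236}{997}$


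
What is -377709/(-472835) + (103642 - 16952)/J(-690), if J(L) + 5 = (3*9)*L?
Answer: -6790291787/1762256045 ≈ -3.8532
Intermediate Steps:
J(L) = -5 + 27*L (J(L) = -5 + (3*9)*L = -5 + 27*L)
-377709/(-472835) + (103642 - 16952)/J(-690) = -377709/(-472835) + (103642 - 16952)/(-5 + 27*(-690)) = -377709*(-1/472835) + 86690/(-5 - 18630) = 377709/472835 + 86690/(-18635) = 377709/472835 + 86690*(-1/18635) = 377709/472835 - 17338/3727 = -6790291787/1762256045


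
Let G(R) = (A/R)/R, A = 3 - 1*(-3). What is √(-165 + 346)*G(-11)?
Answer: 6*√181/121 ≈ 0.66712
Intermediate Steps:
A = 6 (A = 3 + 3 = 6)
G(R) = 6/R² (G(R) = (6/R)/R = 6/R²)
√(-165 + 346)*G(-11) = √(-165 + 346)*(6/(-11)²) = √181*(6*(1/121)) = √181*(6/121) = 6*√181/121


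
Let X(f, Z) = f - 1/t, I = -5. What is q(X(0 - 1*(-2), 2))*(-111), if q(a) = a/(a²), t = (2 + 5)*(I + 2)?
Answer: -2331/43 ≈ -54.209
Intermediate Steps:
t = -21 (t = (2 + 5)*(-5 + 2) = 7*(-3) = -21)
X(f, Z) = 1/21 + f (X(f, Z) = f - 1/(-21) = f - 1*(-1/21) = f + 1/21 = 1/21 + f)
q(a) = 1/a (q(a) = a/a² = 1/a)
q(X(0 - 1*(-2), 2))*(-111) = -111/(1/21 + (0 - 1*(-2))) = -111/(1/21 + (0 + 2)) = -111/(1/21 + 2) = -111/(43/21) = (21/43)*(-111) = -2331/43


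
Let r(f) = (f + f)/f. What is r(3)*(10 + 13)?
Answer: 46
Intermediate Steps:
r(f) = 2 (r(f) = (2*f)/f = 2)
r(3)*(10 + 13) = 2*(10 + 13) = 2*23 = 46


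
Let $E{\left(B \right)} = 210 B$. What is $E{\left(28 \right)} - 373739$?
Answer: $-367859$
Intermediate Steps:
$E{\left(28 \right)} - 373739 = 210 \cdot 28 - 373739 = 5880 - 373739 = -367859$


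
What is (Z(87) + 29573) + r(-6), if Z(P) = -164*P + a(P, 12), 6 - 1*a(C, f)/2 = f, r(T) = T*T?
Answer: 15329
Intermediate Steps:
r(T) = T**2
a(C, f) = 12 - 2*f
Z(P) = -12 - 164*P (Z(P) = -164*P + (12 - 2*12) = -164*P + (12 - 24) = -164*P - 12 = -12 - 164*P)
(Z(87) + 29573) + r(-6) = ((-12 - 164*87) + 29573) + (-6)**2 = ((-12 - 14268) + 29573) + 36 = (-14280 + 29573) + 36 = 15293 + 36 = 15329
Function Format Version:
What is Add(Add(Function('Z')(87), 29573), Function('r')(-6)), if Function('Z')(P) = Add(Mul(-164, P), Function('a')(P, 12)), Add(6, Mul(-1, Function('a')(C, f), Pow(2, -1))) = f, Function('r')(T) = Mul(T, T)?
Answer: 15329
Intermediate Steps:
Function('r')(T) = Pow(T, 2)
Function('a')(C, f) = Add(12, Mul(-2, f))
Function('Z')(P) = Add(-12, Mul(-164, P)) (Function('Z')(P) = Add(Mul(-164, P), Add(12, Mul(-2, 12))) = Add(Mul(-164, P), Add(12, -24)) = Add(Mul(-164, P), -12) = Add(-12, Mul(-164, P)))
Add(Add(Function('Z')(87), 29573), Function('r')(-6)) = Add(Add(Add(-12, Mul(-164, 87)), 29573), Pow(-6, 2)) = Add(Add(Add(-12, -14268), 29573), 36) = Add(Add(-14280, 29573), 36) = Add(15293, 36) = 15329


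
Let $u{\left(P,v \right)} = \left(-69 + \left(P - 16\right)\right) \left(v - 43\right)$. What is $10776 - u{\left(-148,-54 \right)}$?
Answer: $-11825$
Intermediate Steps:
$u{\left(P,v \right)} = \left(-85 + P\right) \left(-43 + v\right)$ ($u{\left(P,v \right)} = \left(-69 + \left(P - 16\right)\right) \left(-43 + v\right) = \left(-69 + \left(-16 + P\right)\right) \left(-43 + v\right) = \left(-85 + P\right) \left(-43 + v\right)$)
$10776 - u{\left(-148,-54 \right)} = 10776 - \left(3655 - -4590 - -6364 - -7992\right) = 10776 - \left(3655 + 4590 + 6364 + 7992\right) = 10776 - 22601 = -11825$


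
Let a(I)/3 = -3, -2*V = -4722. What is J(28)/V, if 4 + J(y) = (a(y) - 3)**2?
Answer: 140/2361 ≈ 0.059297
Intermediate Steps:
V = 2361 (V = -1/2*(-4722) = 2361)
a(I) = -9 (a(I) = 3*(-3) = -9)
J(y) = 140 (J(y) = -4 + (-9 - 3)**2 = -4 + (-12)**2 = -4 + 144 = 140)
J(28)/V = 140/2361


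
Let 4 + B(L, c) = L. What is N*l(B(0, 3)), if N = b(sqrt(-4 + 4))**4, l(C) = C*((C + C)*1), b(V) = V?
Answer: 0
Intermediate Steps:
B(L, c) = -4 + L
l(C) = 2*C**2 (l(C) = C*((2*C)*1) = C*(2*C) = 2*C**2)
N = 0 (N = (sqrt(-4 + 4))**4 = (sqrt(0))**4 = 0**4 = 0)
N*l(B(0, 3)) = 0*(2*(-4 + 0)**2) = 0*(2*(-4)**2) = 0*(2*16) = 0*32 = 0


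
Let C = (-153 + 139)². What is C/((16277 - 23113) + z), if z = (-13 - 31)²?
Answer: -1/25 ≈ -0.040000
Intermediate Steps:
z = 1936 (z = (-44)² = 1936)
C = 196 (C = (-14)² = 196)
C/((16277 - 23113) + z) = 196/((16277 - 23113) + 1936) = 196/(-6836 + 1936) = 196/(-4900) = 196*(-1/4900) = -1/25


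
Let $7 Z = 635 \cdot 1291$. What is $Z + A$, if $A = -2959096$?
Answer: $- \frac{19893887}{7} \approx -2.842 \cdot 10^{6}$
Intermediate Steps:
$Z = \frac{819785}{7}$ ($Z = \frac{635 \cdot 1291}{7} = \frac{1}{7} \cdot 819785 = \frac{819785}{7} \approx 1.1711 \cdot 10^{5}$)
$Z + A = \frac{819785}{7} - 2959096 = - \frac{19893887}{7}$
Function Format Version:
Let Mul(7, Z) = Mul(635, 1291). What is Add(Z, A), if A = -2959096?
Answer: Rational(-19893887, 7) ≈ -2.8420e+6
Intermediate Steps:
Z = Rational(819785, 7) (Z = Mul(Rational(1, 7), Mul(635, 1291)) = Mul(Rational(1, 7), 819785) = Rational(819785, 7) ≈ 1.1711e+5)
Add(Z, A) = Add(Rational(819785, 7), -2959096) = Rational(-19893887, 7)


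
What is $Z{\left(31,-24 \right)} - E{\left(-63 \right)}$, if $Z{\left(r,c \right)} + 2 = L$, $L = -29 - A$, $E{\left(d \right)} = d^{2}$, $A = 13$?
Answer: $-4013$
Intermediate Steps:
$L = -42$ ($L = -29 - 13 = -42$)
$Z{\left(r,c \right)} = -44$ ($Z{\left(r,c \right)} = -2 - 42 = -44$)
$Z{\left(31,-24 \right)} - E{\left(-63 \right)} = -44 - \left(-63\right)^{2} = -44 - 3969 = -4013$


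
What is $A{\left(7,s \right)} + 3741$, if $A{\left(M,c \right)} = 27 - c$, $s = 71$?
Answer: $3697$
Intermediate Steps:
$A{\left(7,s \right)} + 3741 = \left(27 - 71\right) + 3741 = -44 + 3741 = 3697$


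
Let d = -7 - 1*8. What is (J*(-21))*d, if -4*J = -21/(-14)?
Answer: -945/8 ≈ -118.13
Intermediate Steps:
d = -15 (d = -7 - 8 = -15)
J = -3/8 (J = -(-21)/(4*(-14)) = -(-21)*(-1)/(4*14) = -¼*3/2 = -3/8 ≈ -0.37500)
(J*(-21))*d = -3/8*(-21)*(-15) = (63/8)*(-15) = -945/8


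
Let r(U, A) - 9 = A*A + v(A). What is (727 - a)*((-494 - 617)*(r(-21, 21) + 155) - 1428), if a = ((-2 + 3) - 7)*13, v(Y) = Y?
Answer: -561015770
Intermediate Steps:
a = -78 (a = (1 - 7)*13 = -6*13 = -78)
r(U, A) = 9 + A + A² (r(U, A) = 9 + (A*A + A) = 9 + (A² + A) = 9 + (A + A²) = 9 + A + A²)
(727 - a)*((-494 - 617)*(r(-21, 21) + 155) - 1428) = (727 - 1*(-78))*((-494 - 617)*((9 + 21 + 21²) + 155) - 1428) = (727 + 78)*(-1111*((9 + 21 + 441) + 155) - 1428) = 805*(-1111*(471 + 155) - 1428) = 805*(-1111*626 - 1428) = 805*(-695486 - 1428) = 805*(-696914) = -561015770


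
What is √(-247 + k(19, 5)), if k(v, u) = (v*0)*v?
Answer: I*√247 ≈ 15.716*I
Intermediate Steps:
k(v, u) = 0 (k(v, u) = 0*v = 0)
√(-247 + k(19, 5)) = √(-247 + 0) = √(-247) = I*√247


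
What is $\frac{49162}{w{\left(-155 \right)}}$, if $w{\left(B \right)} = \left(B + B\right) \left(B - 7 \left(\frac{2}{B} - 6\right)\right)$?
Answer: $\frac{24581}{17501} \approx 1.4045$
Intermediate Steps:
$w{\left(B \right)} = 2 B \left(42 + B - \frac{14}{B}\right)$ ($w{\left(B \right)} = 2 B \left(B - 7 \left(-6 + \frac{2}{B}\right)\right) = 2 B \left(B + \left(42 - \frac{14}{B}\right)\right) = 2 B \left(42 + B - \frac{14}{B}\right)$)
$\frac{49162}{w{\left(-155 \right)}} = \frac{49162}{-28 + 2 \left(-155\right)^{2} + 84 \left(-155\right)} = \frac{49162}{-28 + 2 \cdot 24025 - 13020} = \frac{49162}{-28 + 48050 - 13020} = \frac{49162}{35002} = 49162 \cdot \frac{1}{35002} = \frac{24581}{17501}$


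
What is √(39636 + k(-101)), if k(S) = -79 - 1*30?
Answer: 29*√47 ≈ 198.81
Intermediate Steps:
k(S) = -109 (k(S) = -79 - 30 = -109)
√(39636 + k(-101)) = √(39636 - 109) = √39527 = 29*√47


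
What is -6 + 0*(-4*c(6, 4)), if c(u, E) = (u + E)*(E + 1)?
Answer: -6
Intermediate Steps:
c(u, E) = (1 + E)*(E + u) (c(u, E) = (E + u)*(1 + E) = (1 + E)*(E + u))
-6 + 0*(-4*c(6, 4)) = -6 + 0*(-4*(4 + 6 + 4**2 + 4*6)) = -6 + 0*(-4*(4 + 6 + 16 + 24)) = -6 + 0*(-4*50) = -6 + 0*(-200) = -6 + 0 = -6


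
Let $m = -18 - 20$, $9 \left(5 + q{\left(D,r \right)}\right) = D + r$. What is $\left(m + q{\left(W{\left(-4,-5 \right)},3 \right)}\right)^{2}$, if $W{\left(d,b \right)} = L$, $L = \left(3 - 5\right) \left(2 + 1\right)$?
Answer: $\frac{16900}{9} \approx 1877.8$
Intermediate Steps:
$L = -6$ ($L = \left(-2\right) 3 = -6$)
$W{\left(d,b \right)} = -6$
$q{\left(D,r \right)} = -5 + \frac{D}{9} + \frac{r}{9}$ ($q{\left(D,r \right)} = -5 + \frac{D + r}{9} = -5 + \left(\frac{D}{9} + \frac{r}{9}\right) = -5 + \frac{D}{9} + \frac{r}{9}$)
$m = -38$
$\left(m + q{\left(W{\left(-4,-5 \right)},3 \right)}\right)^{2} = \left(-38 + \left(-5 + \frac{1}{9} \left(-6\right) + \frac{1}{9} \cdot 3\right)\right)^{2} = \left(-38 - \frac{16}{3}\right)^{2} = \left(- \frac{130}{3}\right)^{2} = \frac{16900}{9}$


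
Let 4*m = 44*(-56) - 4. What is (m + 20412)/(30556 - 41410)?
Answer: -19795/10854 ≈ -1.8238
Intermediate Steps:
m = -617 (m = (44*(-56) - 4)/4 = (-2464 - 4)/4 = (¼)*(-2468) = -617)
(m + 20412)/(30556 - 41410) = (-617 + 20412)/(30556 - 41410) = 19795/(-10854) = 19795*(-1/10854) = -19795/10854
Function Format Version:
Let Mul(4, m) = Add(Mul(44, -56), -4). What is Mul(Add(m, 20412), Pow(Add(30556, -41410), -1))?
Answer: Rational(-19795, 10854) ≈ -1.8238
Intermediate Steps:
m = -617 (m = Mul(Rational(1, 4), Add(Mul(44, -56), -4)) = Mul(Rational(1, 4), Add(-2464, -4)) = Mul(Rational(1, 4), -2468) = -617)
Mul(Add(m, 20412), Pow(Add(30556, -41410), -1)) = Mul(Add(-617, 20412), Pow(Add(30556, -41410), -1)) = Mul(19795, Pow(-10854, -1)) = Mul(19795, Rational(-1, 10854)) = Rational(-19795, 10854)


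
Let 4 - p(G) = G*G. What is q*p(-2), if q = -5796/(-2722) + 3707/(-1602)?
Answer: 0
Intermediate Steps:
q = -402631/2180322 (q = -5796*(-1/2722) + 3707*(-1/1602) = 2898/1361 - 3707/1602 = -402631/2180322 ≈ -0.18467)
p(G) = 4 - G² (p(G) = 4 - G*G = 4 - G²)
q*p(-2) = -402631*(4 - 1*(-2)²)/2180322 = -402631*(4 - 1*4)/2180322 = -402631*(4 - 4)/2180322 = -402631/2180322*0 = 0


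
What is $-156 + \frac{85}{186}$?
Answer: $- \frac{28931}{186} \approx -155.54$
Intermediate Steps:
$-156 + \frac{85}{186} = - \frac{28931}{186}$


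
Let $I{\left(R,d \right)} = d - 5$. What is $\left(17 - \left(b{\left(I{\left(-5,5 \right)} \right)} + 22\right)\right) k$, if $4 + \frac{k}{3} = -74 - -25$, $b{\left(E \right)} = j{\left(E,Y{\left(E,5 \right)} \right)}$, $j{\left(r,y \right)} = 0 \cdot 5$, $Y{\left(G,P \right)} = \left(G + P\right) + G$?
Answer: $795$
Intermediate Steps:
$Y{\left(G,P \right)} = P + 2 G$
$I{\left(R,d \right)} = -5 + d$ ($I{\left(R,d \right)} = d - 5 = -5 + d$)
$j{\left(r,y \right)} = 0$
$b{\left(E \right)} = 0$
$k = -159$ ($k = -12 + 3 \left(-74 - -25\right) = -12 + 3 \left(-74 + 25\right) = -12 + 3 \left(-49\right) = -12 - 147 = -159$)
$\left(17 - \left(b{\left(I{\left(-5,5 \right)} \right)} + 22\right)\right) k = \left(17 - \left(0 + 22\right)\right) \left(-159\right) = \left(17 - 22\right) \left(-159\right) = \left(-5\right) \left(-159\right) = 795$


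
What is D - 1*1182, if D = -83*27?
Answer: -3423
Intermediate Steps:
D = -2241
D - 1*1182 = -2241 - 1*1182 = -2241 - 1182 = -3423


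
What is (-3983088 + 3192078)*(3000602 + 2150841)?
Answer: -4074842927430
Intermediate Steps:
(-3983088 + 3192078)*(3000602 + 2150841) = -791010*5151443 = -4074842927430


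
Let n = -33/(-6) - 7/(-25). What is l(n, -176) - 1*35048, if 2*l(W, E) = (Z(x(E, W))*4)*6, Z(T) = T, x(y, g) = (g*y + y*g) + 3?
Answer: -1485668/25 ≈ -59427.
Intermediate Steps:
x(y, g) = 3 + 2*g*y (x(y, g) = (g*y + g*y) + 3 = 2*g*y + 3 = 3 + 2*g*y)
n = 289/50 (n = -33*(-⅙) - 7*(-1/25) = 11/2 + 7/25 = 289/50 ≈ 5.7800)
l(W, E) = 36 + 24*E*W (l(W, E) = (((3 + 2*W*E)*4)*6)/2 = (((3 + 2*E*W)*4)*6)/2 = ((12 + 8*E*W)*6)/2 = (72 + 48*E*W)/2 = 36 + 24*E*W)
l(n, -176) - 1*35048 = (36 + 24*(-176)*(289/50)) - 1*35048 = (36 - 610368/25) - 35048 = -609468/25 - 35048 = -1485668/25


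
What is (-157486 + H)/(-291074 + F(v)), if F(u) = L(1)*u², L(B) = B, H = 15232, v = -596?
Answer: -71127/32071 ≈ -2.2178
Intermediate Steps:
F(u) = u² (F(u) = 1*u² = u²)
(-157486 + H)/(-291074 + F(v)) = (-157486 + 15232)/(-291074 + (-596)²) = -142254/(-291074 + 355216) = -142254/64142 = -142254*1/64142 = -71127/32071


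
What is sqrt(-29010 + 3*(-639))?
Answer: 13*I*sqrt(183) ≈ 175.86*I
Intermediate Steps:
sqrt(-29010 + 3*(-639)) = sqrt(-29010 - 1917) = sqrt(-30927) = 13*I*sqrt(183)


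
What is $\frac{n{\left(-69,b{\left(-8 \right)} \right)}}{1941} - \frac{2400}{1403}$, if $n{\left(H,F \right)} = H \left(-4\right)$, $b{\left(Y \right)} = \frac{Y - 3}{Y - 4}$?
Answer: $- \frac{1423724}{907741} \approx -1.5684$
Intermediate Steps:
$b{\left(Y \right)} = \frac{-3 + Y}{-4 + Y}$
$n{\left(H,F \right)} = - 4 H$
$\frac{n{\left(-69,b{\left(-8 \right)} \right)}}{1941} - \frac{2400}{1403} = \frac{\left(-4\right) \left(-69\right)}{1941} - \frac{2400}{1403} = 276 \cdot \frac{1}{1941} - \frac{2400}{1403} = \frac{92}{647} - \frac{2400}{1403} = - \frac{1423724}{907741}$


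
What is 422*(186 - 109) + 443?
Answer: 32937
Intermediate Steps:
422*(186 - 109) + 443 = 422*77 + 443 = 32494 + 443 = 32937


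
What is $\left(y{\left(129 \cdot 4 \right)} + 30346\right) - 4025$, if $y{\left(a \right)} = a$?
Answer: $26837$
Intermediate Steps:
$\left(y{\left(129 \cdot 4 \right)} + 30346\right) - 4025 = \left(129 \cdot 4 + 30346\right) - 4025 = \left(516 + 30346\right) - 4025 = 30862 - 4025 = 26837$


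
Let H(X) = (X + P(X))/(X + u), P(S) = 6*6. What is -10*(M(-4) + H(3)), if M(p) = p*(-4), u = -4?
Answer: 230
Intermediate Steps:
P(S) = 36
H(X) = (36 + X)/(-4 + X) (H(X) = (X + 36)/(X - 4) = (36 + X)/(-4 + X))
M(p) = -4*p
-10*(M(-4) + H(3)) = -10*(-4*(-4) + (36 + 3)/(-4 + 3)) = -10*(16 + 39/(-1)) = -10*(16 - 1*39) = -10*(16 - 39) = -10*(-23) = 230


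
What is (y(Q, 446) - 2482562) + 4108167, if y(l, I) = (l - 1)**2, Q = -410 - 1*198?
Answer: 1996486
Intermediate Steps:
Q = -608 (Q = -410 - 198 = -608)
y(l, I) = (-1 + l)**2
(y(Q, 446) - 2482562) + 4108167 = ((-1 - 608)**2 - 2482562) + 4108167 = ((-609)**2 - 2482562) + 4108167 = (370881 - 2482562) + 4108167 = -2111681 + 4108167 = 1996486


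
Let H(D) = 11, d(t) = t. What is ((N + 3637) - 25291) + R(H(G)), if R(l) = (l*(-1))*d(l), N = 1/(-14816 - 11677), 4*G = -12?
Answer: -576885076/26493 ≈ -21775.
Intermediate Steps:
G = -3 (G = (¼)*(-12) = -3)
N = -1/26493 (N = 1/(-26493) = -1/26493 ≈ -3.7746e-5)
R(l) = -l² (R(l) = (l*(-1))*l = (-l)*l = -l²)
((N + 3637) - 25291) + R(H(G)) = ((-1/26493 + 3637) - 25291) - 1*11² = (96355040/26493 - 25291) - 1*121 = -573679423/26493 - 121 = -576885076/26493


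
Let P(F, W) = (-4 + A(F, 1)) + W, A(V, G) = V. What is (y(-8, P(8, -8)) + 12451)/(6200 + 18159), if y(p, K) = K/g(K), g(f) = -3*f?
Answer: 37352/73077 ≈ 0.51113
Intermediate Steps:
P(F, W) = -4 + F + W (P(F, W) = (-4 + F) + W = -4 + F + W)
y(p, K) = -⅓ (y(p, K) = K/((-3*K)) = K*(-1/(3*K)) = -⅓)
(y(-8, P(8, -8)) + 12451)/(6200 + 18159) = (-⅓ + 12451)/(6200 + 18159) = (37352/3)/24359 = (37352/3)*(1/24359) = 37352/73077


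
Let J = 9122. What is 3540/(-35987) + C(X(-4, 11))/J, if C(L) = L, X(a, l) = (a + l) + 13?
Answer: -15786070/164136707 ≈ -0.096176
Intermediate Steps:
X(a, l) = 13 + a + l
3540/(-35987) + C(X(-4, 11))/J = 3540/(-35987) + (13 - 4 + 11)/9122 = 3540*(-1/35987) + 20*(1/9122) = -3540/35987 + 10/4561 = -15786070/164136707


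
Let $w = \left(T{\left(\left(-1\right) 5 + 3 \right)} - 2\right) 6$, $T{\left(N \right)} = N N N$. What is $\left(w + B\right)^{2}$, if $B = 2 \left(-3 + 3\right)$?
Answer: $3600$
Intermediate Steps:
$B = 0$ ($B = 2 \cdot 0 = 0$)
$T{\left(N \right)} = N^{3}$ ($T{\left(N \right)} = N^{2} N = N^{3}$)
$w = -60$ ($w = \left(\left(\left(-1\right) 5 + 3\right)^{3} - 2\right) 6 = \left(\left(-5 + 3\right)^{3} - 2\right) 6 = \left(\left(-2\right)^{3} - 2\right) 6 = \left(-8 - 2\right) 6 = \left(-10\right) 6 = -60$)
$\left(w + B\right)^{2} = \left(-60 + 0\right)^{2} = \left(-60\right)^{2} = 3600$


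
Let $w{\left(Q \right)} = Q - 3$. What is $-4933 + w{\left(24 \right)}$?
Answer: $-4912$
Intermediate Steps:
$w{\left(Q \right)} = -3 + Q$ ($w{\left(Q \right)} = Q - 3 = -3 + Q$)
$-4933 + w{\left(24 \right)} = -4933 + \left(-3 + 24\right) = -4933 + 21 = -4912$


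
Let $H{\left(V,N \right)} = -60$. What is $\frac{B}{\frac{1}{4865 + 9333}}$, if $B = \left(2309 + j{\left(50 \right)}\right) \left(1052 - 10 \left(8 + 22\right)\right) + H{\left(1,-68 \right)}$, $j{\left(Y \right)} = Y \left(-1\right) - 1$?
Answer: $24107579288$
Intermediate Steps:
$j{\left(Y \right)} = -1 - Y$ ($j{\left(Y \right)} = - Y - 1 = -1 - Y$)
$B = 1697956$ ($B = \left(2309 - 51\right) \left(1052 - 10 \left(8 + 22\right)\right) - 60 = \left(2309 - 51\right) \left(1052 - 300\right) - 60 = 2258 \cdot 752 - 60 = 1698016 - 60 = 1697956$)
$\frac{B}{\frac{1}{4865 + 9333}} = \frac{1697956}{\frac{1}{4865 + 9333}} = \frac{1697956}{\frac{1}{14198}} = 1697956 \frac{1}{\frac{1}{14198}} = 1697956 \cdot 14198 = 24107579288$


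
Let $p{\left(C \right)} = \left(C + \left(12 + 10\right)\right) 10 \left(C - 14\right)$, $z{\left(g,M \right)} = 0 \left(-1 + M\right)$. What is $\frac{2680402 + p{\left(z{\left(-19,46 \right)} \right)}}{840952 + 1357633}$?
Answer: $\frac{2677322}{2198585} \approx 1.2177$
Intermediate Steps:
$z{\left(g,M \right)} = 0$
$p{\left(C \right)} = \left(-140 + 10 C\right) \left(22 + C\right)$ ($p{\left(C \right)} = \left(C + 22\right) 10 \left(-14 + C\right) = \left(22 + C\right) \left(-140 + 10 C\right) = \left(-140 + 10 C\right) \left(22 + C\right)$)
$\frac{2680402 + p{\left(z{\left(-19,46 \right)} \right)}}{840952 + 1357633} = \frac{2680402 + \left(-3080 + 10 \cdot 0^{2} + 80 \cdot 0\right)}{840952 + 1357633} = \frac{2680402 + \left(-3080 + 10 \cdot 0 + 0\right)}{2198585} = \left(2680402 + \left(-3080 + 0 + 0\right)\right) \frac{1}{2198585} = \left(2680402 - 3080\right) \frac{1}{2198585} = 2677322 \cdot \frac{1}{2198585} = \frac{2677322}{2198585}$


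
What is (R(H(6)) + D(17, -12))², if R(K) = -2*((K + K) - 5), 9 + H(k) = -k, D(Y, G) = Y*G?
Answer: 17956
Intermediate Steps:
D(Y, G) = G*Y
H(k) = -9 - k
R(K) = 10 - 4*K (R(K) = -2*(2*K - 5) = -2*(-5 + 2*K) = 10 - 4*K)
(R(H(6)) + D(17, -12))² = ((10 - 4*(-9 - 1*6)) - 12*17)² = ((10 - 4*(-9 - 6)) - 204)² = ((10 - 4*(-15)) - 204)² = ((10 + 60) - 204)² = (70 - 204)² = (-134)² = 17956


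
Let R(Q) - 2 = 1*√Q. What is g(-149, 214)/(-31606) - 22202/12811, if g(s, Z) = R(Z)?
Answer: -350871017/202452233 - √214/31606 ≈ -1.7336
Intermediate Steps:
R(Q) = 2 + √Q (R(Q) = 2 + 1*√Q = 2 + √Q)
g(s, Z) = 2 + √Z
g(-149, 214)/(-31606) - 22202/12811 = (2 + √214)/(-31606) - 22202/12811 = (2 + √214)*(-1/31606) - 22202*1/12811 = (-1/15803 - √214/31606) - 22202/12811 = -350871017/202452233 - √214/31606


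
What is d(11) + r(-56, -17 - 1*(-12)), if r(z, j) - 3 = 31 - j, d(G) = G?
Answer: 50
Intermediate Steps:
r(z, j) = 34 - j (r(z, j) = 3 + (31 - j) = 34 - j)
d(11) + r(-56, -17 - 1*(-12)) = 11 + (34 - (-17 - 1*(-12))) = 11 + (34 - (-17 + 12)) = 11 + (34 - 1*(-5)) = 11 + (34 + 5) = 11 + 39 = 50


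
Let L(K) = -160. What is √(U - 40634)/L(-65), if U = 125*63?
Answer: -I*√32759/160 ≈ -1.1312*I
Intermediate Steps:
U = 7875
√(U - 40634)/L(-65) = √(7875 - 40634)/(-160) = √(-32759)*(-1/160) = (I*√32759)*(-1/160) = -I*√32759/160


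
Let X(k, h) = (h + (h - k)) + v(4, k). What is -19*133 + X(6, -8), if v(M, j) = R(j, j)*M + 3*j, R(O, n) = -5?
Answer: -2551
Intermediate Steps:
v(M, j) = -5*M + 3*j
X(k, h) = -20 + 2*h + 2*k (X(k, h) = (h + (h - k)) + (-5*4 + 3*k) = (-k + 2*h) + (-20 + 3*k) = -20 + 2*h + 2*k)
-19*133 + X(6, -8) = -19*133 + (-20 + 2*(-8) + 2*6) = -2527 + (-20 - 16 + 12) = -2527 - 24 = -2551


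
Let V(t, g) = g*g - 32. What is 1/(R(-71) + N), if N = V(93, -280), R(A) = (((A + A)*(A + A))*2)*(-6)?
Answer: -1/163600 ≈ -6.1125e-6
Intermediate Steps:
V(t, g) = -32 + g**2 (V(t, g) = g**2 - 32 = -32 + g**2)
R(A) = -48*A**2 (R(A) = (((2*A)*(2*A))*2)*(-6) = ((4*A**2)*2)*(-6) = (8*A**2)*(-6) = -48*A**2)
N = 78368 (N = -32 + (-280)**2 = -32 + 78400 = 78368)
1/(R(-71) + N) = 1/(-48*(-71)**2 + 78368) = 1/(-48*5041 + 78368) = 1/(-241968 + 78368) = 1/(-163600) = -1/163600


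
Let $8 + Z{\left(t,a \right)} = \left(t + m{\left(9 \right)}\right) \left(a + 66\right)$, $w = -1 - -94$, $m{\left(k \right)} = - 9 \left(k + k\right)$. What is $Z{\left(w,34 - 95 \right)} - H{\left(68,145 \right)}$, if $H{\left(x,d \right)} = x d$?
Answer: $-10213$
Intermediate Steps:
$m{\left(k \right)} = - 18 k$ ($m{\left(k \right)} = - 9 \cdot 2 k = - 18 k$)
$H{\left(x,d \right)} = d x$
$w = 93$ ($w = -1 + 94 = 93$)
$Z{\left(t,a \right)} = -8 + \left(-162 + t\right) \left(66 + a\right)$ ($Z{\left(t,a \right)} = -8 + \left(t - 162\right) \left(a + 66\right) = -8 + \left(t - 162\right) \left(66 + a\right) = -8 + \left(-162 + t\right) \left(66 + a\right)$)
$Z{\left(w,34 - 95 \right)} - H{\left(68,145 \right)} = \left(-10700 - 162 \left(34 - 95\right) + 66 \cdot 93 + \left(34 - 95\right) 93\right) - 145 \cdot 68 = \left(-10700 - 162 \left(34 - 95\right) + 6138 + \left(34 - 95\right) 93\right) - 9860 = \left(-10700 - -9882 + 6138 - 5673\right) - 9860 = \left(-10700 + 9882 + 6138 - 5673\right) - 9860 = -353 - 9860 = -10213$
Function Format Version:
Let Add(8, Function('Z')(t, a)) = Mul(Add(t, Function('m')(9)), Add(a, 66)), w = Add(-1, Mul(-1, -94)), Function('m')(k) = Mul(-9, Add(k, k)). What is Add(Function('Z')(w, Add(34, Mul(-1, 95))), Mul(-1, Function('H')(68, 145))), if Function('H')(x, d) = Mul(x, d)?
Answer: -10213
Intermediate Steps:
Function('m')(k) = Mul(-18, k) (Function('m')(k) = Mul(-9, Mul(2, k)) = Mul(-18, k))
Function('H')(x, d) = Mul(d, x)
w = 93 (w = Add(-1, 94) = 93)
Function('Z')(t, a) = Add(-8, Mul(Add(-162, t), Add(66, a))) (Function('Z')(t, a) = Add(-8, Mul(Add(t, Mul(-18, 9)), Add(a, 66))) = Add(-8, Mul(Add(t, -162), Add(66, a))) = Add(-8, Mul(Add(-162, t), Add(66, a))))
Add(Function('Z')(w, Add(34, Mul(-1, 95))), Mul(-1, Function('H')(68, 145))) = Add(Add(-10700, Mul(-162, Add(34, Mul(-1, 95))), Mul(66, 93), Mul(Add(34, Mul(-1, 95)), 93)), Mul(-1, Mul(145, 68))) = Add(Add(-10700, Mul(-162, Add(34, -95)), 6138, Mul(Add(34, -95), 93)), Mul(-1, 9860)) = Add(Add(-10700, Mul(-162, -61), 6138, Mul(-61, 93)), -9860) = Add(Add(-10700, 9882, 6138, -5673), -9860) = Add(-353, -9860) = -10213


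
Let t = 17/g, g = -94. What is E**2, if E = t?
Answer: 289/8836 ≈ 0.032707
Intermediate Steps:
t = -17/94 (t = 17/(-94) = 17*(-1/94) = -17/94 ≈ -0.18085)
E = -17/94 ≈ -0.18085
E**2 = (-17/94)**2 = 289/8836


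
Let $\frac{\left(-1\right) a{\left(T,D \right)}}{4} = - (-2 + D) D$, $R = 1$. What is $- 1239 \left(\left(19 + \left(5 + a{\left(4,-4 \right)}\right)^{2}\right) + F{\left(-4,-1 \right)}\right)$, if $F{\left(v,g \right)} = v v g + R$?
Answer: $-12643995$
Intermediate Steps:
$F{\left(v,g \right)} = 1 + g v^{2}$ ($F{\left(v,g \right)} = v v g + 1 = v^{2} g + 1 = g v^{2} + 1 = 1 + g v^{2}$)
$a{\left(T,D \right)} = - 4 D \left(2 - D\right)$ ($a{\left(T,D \right)} = - 4 - (-2 + D) D = - 4 \left(2 - D\right) D = - 4 D \left(2 - D\right)$)
$- 1239 \left(\left(19 + \left(5 + a{\left(4,-4 \right)}\right)^{2}\right) + F{\left(-4,-1 \right)}\right) = - 1239 \left(\left(19 + \left(5 + 4 \left(-4\right) \left(-2 - 4\right)\right)^{2}\right) + \left(1 - \left(-4\right)^{2}\right)\right) = - 1239 \left(\left(19 + \left(5 + 4 \left(-4\right) \left(-6\right)\right)^{2}\right) + \left(1 - 16\right)\right) = - 1239 \left(\left(19 + \left(5 + 96\right)^{2}\right) + \left(1 - 16\right)\right) = - 1239 \left(\left(19 + 101^{2}\right) - 15\right) = - 1239 \left(\left(19 + 10201\right) - 15\right) = - 1239 \left(10220 - 15\right) = \left(-1239\right) 10205 = -12643995$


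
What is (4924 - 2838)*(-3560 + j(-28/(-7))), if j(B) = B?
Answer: -7417816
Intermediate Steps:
(4924 - 2838)*(-3560 + j(-28/(-7))) = (4924 - 2838)*(-3560 - 28/(-7)) = 2086*(-3560 - 28*(-⅐)) = 2086*(-3560 + 4) = 2086*(-3556) = -7417816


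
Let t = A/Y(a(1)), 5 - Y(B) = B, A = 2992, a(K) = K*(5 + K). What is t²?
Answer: 8952064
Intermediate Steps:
Y(B) = 5 - B
t = -2992 (t = 2992/(5 - (5 + 1)) = 2992/(5 - 6) = 2992/(-1) = 2992*(-1) = -2992)
t² = (-2992)² = 8952064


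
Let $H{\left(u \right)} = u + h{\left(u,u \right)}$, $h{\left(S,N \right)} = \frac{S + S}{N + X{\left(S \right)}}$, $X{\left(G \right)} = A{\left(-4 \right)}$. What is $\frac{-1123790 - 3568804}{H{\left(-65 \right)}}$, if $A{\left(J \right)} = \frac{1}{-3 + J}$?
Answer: $\frac{1069911432}{14365} \approx 74480.0$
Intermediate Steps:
$X{\left(G \right)} = - \frac{1}{7}$ ($X{\left(G \right)} = \frac{1}{-3 - 4} = \frac{1}{-7} = - \frac{1}{7}$)
$h{\left(S,N \right)} = \frac{2 S}{- \frac{1}{7} + N}$ ($h{\left(S,N \right)} = \frac{S + S}{N - \frac{1}{7}} = \frac{2 S}{- \frac{1}{7} + N}$)
$H{\left(u \right)} = u + \frac{14 u}{-1 + 7 u}$
$\frac{-1123790 - 3568804}{H{\left(-65 \right)}} = \frac{-1123790 - 3568804}{\left(-65\right) \frac{1}{-1 + 7 \left(-65\right)} \left(13 + 7 \left(-65\right)\right)} = - \frac{4692594}{\left(-65\right) \frac{1}{-1 - 455} \left(13 - 455\right)} = - \frac{4692594}{\left(-65\right) \frac{1}{-456} \left(-442\right)} = - \frac{4692594}{\left(-65\right) \left(- \frac{1}{456}\right) \left(-442\right)} = - \frac{4692594}{- \frac{14365}{228}} = \left(-4692594\right) \left(- \frac{228}{14365}\right) = \frac{1069911432}{14365}$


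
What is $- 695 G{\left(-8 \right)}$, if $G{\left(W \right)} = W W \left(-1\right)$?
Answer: $44480$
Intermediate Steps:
$G{\left(W \right)} = - W^{2}$ ($G{\left(W \right)} = W^{2} \left(-1\right) = - W^{2}$)
$- 695 G{\left(-8 \right)} = - 695 \left(- \left(-8\right)^{2}\right) = - 695 \left(\left(-1\right) 64\right) = \left(-695\right) \left(-64\right) = 44480$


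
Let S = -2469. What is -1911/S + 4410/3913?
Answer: 874573/460057 ≈ 1.9010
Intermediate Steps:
-1911/S + 4410/3913 = -1911/(-2469) + 4410/3913 = -1911*(-1/2469) + 4410*(1/3913) = 637/823 + 630/559 = 874573/460057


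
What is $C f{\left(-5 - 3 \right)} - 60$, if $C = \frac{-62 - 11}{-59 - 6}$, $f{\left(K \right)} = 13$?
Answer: $- \frac{227}{5} \approx -45.4$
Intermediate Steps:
$C = \frac{73}{65}$ ($C = - \frac{73}{-65} = \left(-73\right) \left(- \frac{1}{65}\right) = \frac{73}{65} \approx 1.1231$)
$C f{\left(-5 - 3 \right)} - 60 = \frac{73}{65} \cdot 13 - 60 = \frac{73}{5} - 60 = - \frac{227}{5}$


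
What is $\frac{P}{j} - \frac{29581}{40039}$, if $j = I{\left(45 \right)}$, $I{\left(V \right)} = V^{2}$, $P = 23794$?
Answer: $\frac{892786441}{81078975} \approx 11.011$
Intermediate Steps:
$j = 2025$ ($j = 45^{2} = 2025$)
$\frac{P}{j} - \frac{29581}{40039} = \frac{23794}{2025} - \frac{29581}{40039} = \frac{892786441}{81078975}$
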